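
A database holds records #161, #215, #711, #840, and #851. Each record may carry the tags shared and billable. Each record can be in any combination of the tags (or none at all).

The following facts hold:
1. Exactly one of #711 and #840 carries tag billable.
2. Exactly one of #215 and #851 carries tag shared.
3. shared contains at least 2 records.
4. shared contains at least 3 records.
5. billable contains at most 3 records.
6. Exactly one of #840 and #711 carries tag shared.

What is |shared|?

3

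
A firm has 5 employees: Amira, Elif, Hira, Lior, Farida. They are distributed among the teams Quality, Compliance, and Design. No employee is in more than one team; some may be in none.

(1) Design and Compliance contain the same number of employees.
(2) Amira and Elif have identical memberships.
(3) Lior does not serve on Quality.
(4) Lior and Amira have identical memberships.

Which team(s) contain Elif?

Elif: none

From (3): Lior ∉ Quality.
(4): Amira matches Lior: Amira ∉ Quality.
(2): Elif matches Amira: Elif ∉ Quality.
Suppose Elif ∈ Compliance: no assignment then satisfies all the clues, so Elif ∉ Compliance.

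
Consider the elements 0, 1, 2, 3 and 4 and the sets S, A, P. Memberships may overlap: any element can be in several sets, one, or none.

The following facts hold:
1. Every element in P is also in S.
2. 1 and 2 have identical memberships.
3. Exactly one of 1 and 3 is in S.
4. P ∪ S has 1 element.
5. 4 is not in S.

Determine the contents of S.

S = {3}

From (5): 4 ∉ S.
(1) contrapositive: 4 ∉ P.
Suppose 0 ∈ S: no assignment then satisfies all the clues, so 0 ∉ S.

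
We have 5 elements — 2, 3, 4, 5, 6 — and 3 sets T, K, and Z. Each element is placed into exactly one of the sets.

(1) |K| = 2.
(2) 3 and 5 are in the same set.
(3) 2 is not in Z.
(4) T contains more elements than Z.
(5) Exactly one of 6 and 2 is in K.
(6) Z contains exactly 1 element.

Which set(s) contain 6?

6: Z

From (3): 2 ∉ Z.
Suppose 6 ∈ T: no assignment then satisfies all the clues, so 6 ∉ T.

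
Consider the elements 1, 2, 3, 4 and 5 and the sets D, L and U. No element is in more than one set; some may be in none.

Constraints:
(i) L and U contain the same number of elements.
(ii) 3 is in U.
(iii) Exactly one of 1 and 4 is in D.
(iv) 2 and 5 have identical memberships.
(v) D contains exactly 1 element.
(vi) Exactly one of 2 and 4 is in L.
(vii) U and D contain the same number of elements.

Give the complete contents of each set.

D = {1}; L = {4}; U = {3}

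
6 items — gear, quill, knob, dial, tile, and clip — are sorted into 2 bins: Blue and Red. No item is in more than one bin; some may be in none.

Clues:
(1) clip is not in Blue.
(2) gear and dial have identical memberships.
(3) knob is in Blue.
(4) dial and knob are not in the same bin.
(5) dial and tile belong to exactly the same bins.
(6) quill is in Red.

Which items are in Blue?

Blue = {knob}

From (1): clip ∉ Blue.
From (3): knob ∈ Blue.
From (6): quill ∈ Red.
(4): dial ∉ Blue.
(5): tile matches dial: tile ∉ Blue.
(2): gear matches dial: gear ∉ Blue.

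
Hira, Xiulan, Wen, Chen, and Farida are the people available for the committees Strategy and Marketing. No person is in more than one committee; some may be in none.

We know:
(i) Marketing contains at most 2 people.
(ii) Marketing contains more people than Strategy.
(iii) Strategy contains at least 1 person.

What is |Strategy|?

1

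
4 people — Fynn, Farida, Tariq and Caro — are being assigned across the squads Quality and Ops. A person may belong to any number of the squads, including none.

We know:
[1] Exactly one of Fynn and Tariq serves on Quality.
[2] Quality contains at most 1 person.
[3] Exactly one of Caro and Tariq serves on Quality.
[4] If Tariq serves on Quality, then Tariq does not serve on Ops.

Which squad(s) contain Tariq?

Tariq: Quality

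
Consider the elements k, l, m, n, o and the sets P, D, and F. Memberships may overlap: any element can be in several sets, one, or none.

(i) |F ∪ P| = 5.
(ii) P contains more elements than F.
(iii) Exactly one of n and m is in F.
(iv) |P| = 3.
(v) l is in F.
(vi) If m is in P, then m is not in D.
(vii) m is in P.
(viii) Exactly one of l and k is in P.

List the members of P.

P = {k, m, o}

From (v): l ∈ F.
From (vii): m ∈ P.
(vi): m ∉ D.
Suppose k ∉ P: no assignment then satisfies all the clues, so k ∈ P.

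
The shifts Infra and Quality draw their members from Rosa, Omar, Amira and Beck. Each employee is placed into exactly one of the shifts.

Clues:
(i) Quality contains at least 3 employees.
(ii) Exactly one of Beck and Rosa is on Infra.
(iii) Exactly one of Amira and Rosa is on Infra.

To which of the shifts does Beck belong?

Beck: Quality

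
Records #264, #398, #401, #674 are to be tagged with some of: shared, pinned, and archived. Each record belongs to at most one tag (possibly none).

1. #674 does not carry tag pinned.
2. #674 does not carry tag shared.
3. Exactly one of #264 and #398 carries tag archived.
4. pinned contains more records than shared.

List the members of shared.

shared = {}

From (1): #674 ∉ pinned.
From (2): #674 ∉ shared.
Suppose #264 ∈ shared: no assignment then satisfies all the clues, so #264 ∉ shared.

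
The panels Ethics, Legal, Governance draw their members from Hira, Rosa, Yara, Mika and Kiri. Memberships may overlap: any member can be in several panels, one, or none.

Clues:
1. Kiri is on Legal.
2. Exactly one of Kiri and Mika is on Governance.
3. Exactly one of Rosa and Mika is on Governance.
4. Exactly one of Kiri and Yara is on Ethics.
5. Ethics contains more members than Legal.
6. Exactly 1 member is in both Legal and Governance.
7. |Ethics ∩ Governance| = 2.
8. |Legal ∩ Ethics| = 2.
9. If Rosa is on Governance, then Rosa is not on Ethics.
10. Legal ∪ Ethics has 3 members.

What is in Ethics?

Ethics = {Hira, Kiri, Mika}

From (1): Kiri ∈ Legal.
Suppose Hira ∉ Ethics: no assignment then satisfies all the clues, so Hira ∈ Ethics.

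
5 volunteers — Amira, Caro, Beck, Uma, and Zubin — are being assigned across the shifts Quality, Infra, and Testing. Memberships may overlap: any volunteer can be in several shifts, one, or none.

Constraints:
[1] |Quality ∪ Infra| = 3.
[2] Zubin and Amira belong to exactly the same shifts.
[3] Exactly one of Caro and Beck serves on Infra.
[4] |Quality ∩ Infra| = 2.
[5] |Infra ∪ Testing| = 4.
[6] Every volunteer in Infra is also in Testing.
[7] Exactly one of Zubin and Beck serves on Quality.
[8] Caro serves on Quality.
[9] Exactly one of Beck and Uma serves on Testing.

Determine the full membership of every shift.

From (8): Caro ∈ Quality.
Suppose Amira ∈ Quality: no assignment then satisfies all the clues, so Amira ∉ Quality.

Quality = {Beck, Caro, Uma}; Infra = {Caro, Uma}; Testing = {Amira, Caro, Uma, Zubin}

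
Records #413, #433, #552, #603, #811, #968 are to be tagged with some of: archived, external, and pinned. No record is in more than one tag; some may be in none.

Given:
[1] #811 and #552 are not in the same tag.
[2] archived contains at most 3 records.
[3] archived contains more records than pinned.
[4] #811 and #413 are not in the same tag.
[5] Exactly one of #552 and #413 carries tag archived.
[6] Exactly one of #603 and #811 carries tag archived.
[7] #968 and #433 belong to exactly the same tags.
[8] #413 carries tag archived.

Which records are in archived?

From (8): #413 ∈ archived.
(4): #811 ∉ archived.
(5) (exactly one): #552 ∉ archived.
(6) (exactly one): #603 ∈ archived.
Suppose #433 ∈ archived: no assignment then satisfies all the clues, so #433 ∉ archived.

archived = {#413, #603}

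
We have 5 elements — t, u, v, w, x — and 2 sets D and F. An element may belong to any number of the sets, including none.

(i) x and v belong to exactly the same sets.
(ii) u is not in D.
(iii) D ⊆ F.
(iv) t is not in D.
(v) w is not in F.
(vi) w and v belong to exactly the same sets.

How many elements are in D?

From (ii): u ∉ D.
From (iv): t ∉ D.
From (v): w ∉ F.
(iii) contrapositive: w ∉ D.
(vi): v matches w: v ∉ D.
(vi): v matches w: v ∉ F.
(i): x matches v: x ∉ D.
(i): x matches v: x ∉ F.

0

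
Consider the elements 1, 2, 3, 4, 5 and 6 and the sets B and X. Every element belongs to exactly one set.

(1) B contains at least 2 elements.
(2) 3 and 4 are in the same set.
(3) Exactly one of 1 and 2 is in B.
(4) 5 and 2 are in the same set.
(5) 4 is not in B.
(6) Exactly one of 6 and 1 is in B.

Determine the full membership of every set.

B = {2, 5, 6}; X = {1, 3, 4}

From (5): 4 ∉ B.
(2): 3 matches 4: 3 ∉ B.
Only one set left: 3 ∈ X.
Only one set left: 4 ∈ X.
Suppose 1 ∈ B: no assignment then satisfies all the clues, so 1 ∉ B.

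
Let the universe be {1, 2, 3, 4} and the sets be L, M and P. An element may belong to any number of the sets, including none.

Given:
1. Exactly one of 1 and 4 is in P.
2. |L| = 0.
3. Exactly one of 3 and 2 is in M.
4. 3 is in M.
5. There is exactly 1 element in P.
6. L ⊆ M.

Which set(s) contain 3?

3: M

From (4): 3 ∈ M.
(2): L already has 0, so the rest are out.
(3) (exactly one): 2 ∉ M.
Suppose 3 ∈ P: no assignment then satisfies all the clues, so 3 ∉ P.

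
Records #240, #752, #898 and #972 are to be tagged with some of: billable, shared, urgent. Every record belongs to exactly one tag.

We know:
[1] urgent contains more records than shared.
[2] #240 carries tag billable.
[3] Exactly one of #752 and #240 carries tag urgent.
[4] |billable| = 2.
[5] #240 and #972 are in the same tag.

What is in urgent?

urgent = {#752, #898}

From (2): #240 ∈ billable.
(3) (exactly one): #752 ∈ urgent.
(5): #972 matches #240: #972 ∈ billable.
(4): billable already has 2, so the rest are out.
Suppose #898 ∉ urgent: no assignment then satisfies all the clues, so #898 ∈ urgent.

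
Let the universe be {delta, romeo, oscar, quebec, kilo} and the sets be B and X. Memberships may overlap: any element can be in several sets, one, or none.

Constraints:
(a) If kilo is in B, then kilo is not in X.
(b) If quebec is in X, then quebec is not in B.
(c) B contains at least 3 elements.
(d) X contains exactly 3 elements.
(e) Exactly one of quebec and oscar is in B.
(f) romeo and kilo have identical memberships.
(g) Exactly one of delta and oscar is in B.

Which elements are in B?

B = {kilo, oscar, romeo}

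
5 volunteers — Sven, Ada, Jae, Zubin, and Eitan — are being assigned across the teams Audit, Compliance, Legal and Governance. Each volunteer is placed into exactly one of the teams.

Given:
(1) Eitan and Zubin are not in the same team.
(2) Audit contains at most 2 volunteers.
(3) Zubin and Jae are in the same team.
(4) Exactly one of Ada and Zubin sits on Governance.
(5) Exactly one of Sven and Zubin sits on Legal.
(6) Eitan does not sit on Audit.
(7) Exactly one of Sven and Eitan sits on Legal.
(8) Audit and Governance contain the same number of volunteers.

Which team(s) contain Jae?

From (6): Eitan ∉ Audit.
Suppose Jae ∉ Audit: no assignment then satisfies all the clues, so Jae ∈ Audit.

Jae: Audit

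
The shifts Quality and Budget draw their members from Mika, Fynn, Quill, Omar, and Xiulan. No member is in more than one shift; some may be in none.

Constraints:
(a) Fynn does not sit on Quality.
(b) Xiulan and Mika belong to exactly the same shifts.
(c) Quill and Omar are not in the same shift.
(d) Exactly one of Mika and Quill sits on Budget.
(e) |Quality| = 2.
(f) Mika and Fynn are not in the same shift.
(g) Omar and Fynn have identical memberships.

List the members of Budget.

Budget = {Quill}

From (a): Fynn ∉ Quality.
(g): Omar matches Fynn: Omar ∉ Quality.
Suppose Mika ∈ Budget: no assignment then satisfies all the clues, so Mika ∉ Budget.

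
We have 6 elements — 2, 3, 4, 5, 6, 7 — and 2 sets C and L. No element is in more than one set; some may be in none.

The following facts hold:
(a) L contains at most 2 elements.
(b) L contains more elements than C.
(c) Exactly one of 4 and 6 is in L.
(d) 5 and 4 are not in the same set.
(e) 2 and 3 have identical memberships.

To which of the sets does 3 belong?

3: none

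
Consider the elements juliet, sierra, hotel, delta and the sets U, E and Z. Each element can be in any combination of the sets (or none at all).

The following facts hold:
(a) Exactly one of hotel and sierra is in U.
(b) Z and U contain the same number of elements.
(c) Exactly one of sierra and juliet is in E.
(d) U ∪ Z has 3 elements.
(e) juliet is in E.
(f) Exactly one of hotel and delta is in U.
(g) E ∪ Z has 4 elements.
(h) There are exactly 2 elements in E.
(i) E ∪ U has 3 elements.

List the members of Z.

Z = {hotel, sierra}

From (e): juliet ∈ E.
(c) (exactly one): sierra ∉ E.
Suppose juliet ∈ Z: no assignment then satisfies all the clues, so juliet ∉ Z.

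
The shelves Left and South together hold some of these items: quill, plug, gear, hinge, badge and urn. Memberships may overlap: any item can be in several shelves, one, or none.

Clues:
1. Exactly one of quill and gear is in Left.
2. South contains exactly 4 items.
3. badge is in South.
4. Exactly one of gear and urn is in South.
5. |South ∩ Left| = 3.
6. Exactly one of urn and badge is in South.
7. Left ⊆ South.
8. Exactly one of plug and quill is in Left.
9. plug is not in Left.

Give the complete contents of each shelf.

Left = {badge, hinge, quill}; South = {badge, gear, hinge, quill}

From (3): badge ∈ South.
From (9): plug ∉ Left.
(6) (exactly one): urn ∉ South.
(7) contrapositive: urn ∉ Left.
(8) (exactly one): quill ∈ Left.
(1) (exactly one): gear ∉ Left.
(4) (exactly one): gear ∈ South.
(7) with quill ∈ Left: quill ∈ South.
Suppose plug ∈ South: no assignment then satisfies all the clues, so plug ∉ South.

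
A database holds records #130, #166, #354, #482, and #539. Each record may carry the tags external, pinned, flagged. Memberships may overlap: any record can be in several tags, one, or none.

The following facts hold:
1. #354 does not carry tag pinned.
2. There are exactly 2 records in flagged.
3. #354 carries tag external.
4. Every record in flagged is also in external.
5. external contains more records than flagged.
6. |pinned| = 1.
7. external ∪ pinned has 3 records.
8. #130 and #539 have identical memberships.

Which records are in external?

external = {#166, #354, #482}

From (1): #354 ∉ pinned.
From (3): #354 ∈ external.
Suppose #130 ∈ external: no assignment then satisfies all the clues, so #130 ∉ external.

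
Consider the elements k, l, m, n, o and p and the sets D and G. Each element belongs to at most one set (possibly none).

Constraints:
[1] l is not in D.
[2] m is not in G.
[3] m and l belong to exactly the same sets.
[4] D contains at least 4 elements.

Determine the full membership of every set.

D = {k, n, o, p}; G = {}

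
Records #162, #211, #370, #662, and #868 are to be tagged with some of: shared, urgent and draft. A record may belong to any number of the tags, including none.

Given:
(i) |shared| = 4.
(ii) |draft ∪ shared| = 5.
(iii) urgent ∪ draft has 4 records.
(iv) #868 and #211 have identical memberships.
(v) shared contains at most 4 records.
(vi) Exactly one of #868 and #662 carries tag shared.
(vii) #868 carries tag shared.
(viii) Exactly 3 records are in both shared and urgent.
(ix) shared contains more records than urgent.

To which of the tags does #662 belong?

From (vii): #868 ∈ shared.
(iv): #211 matches #868: #211 ∈ shared.
(vi) (exactly one): #662 ∉ shared.
(i): only 4 candidates remain for shared, so all are in.
Suppose #662 ∈ urgent: no assignment then satisfies all the clues, so #662 ∉ urgent.

#662: draft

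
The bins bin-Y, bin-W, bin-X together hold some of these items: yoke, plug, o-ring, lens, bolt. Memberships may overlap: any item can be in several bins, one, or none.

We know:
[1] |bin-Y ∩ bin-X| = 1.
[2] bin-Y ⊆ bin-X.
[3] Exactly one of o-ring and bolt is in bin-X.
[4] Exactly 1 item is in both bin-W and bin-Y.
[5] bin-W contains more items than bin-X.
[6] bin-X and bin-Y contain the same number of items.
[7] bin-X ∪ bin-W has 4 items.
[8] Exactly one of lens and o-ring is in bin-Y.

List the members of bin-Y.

bin-Y = {o-ring}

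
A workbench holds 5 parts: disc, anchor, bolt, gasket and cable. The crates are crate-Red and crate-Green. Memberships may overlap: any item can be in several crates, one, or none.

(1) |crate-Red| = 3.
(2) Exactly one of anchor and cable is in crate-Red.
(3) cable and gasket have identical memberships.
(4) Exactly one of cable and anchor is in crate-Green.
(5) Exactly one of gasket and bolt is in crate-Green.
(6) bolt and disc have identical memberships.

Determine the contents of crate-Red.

crate-Red = {anchor, bolt, disc}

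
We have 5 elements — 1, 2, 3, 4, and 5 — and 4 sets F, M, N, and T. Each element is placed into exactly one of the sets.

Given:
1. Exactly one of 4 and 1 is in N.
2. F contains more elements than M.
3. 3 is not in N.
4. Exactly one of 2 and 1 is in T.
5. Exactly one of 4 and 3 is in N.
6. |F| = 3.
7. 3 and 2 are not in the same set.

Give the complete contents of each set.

F = {1, 3, 5}; M = {}; N = {4}; T = {2}

From (3): 3 ∉ N.
(5) (exactly one): 4 ∈ N.
(1) (exactly one): 1 ∉ N.
Suppose 1 ∉ F: no assignment then satisfies all the clues, so 1 ∈ F.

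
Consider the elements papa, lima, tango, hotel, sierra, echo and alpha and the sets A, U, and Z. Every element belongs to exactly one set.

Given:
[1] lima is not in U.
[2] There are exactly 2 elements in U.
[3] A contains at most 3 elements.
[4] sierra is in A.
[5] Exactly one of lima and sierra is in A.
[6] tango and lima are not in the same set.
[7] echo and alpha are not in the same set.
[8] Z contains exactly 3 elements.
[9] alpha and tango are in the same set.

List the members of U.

U = {alpha, tango}

From (1): lima ∉ U.
From (4): sierra ∈ A.
(5) (exactly one): lima ∉ A.
Only one set left: lima ∈ Z.
(6): tango ∉ Z.
(9): alpha matches tango: alpha ∉ Z.
Suppose papa ∈ U: no assignment then satisfies all the clues, so papa ∉ U.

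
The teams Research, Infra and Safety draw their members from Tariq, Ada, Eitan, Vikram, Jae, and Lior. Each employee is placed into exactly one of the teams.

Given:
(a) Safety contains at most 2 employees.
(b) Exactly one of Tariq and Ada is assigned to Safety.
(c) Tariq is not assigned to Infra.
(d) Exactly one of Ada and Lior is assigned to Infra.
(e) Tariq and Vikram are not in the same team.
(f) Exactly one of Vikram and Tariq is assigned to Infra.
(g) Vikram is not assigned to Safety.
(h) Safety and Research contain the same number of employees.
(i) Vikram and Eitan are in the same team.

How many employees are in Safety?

1

From (c): Tariq ∉ Infra.
From (g): Vikram ∉ Safety.
(f) (exactly one): Vikram ∈ Infra.
(i): Eitan matches Vikram: Eitan ∉ Research.
(i): Eitan matches Vikram: Eitan ∈ Infra.
Suppose Jae ∈ Research: no assignment then satisfies all the clues, so Jae ∉ Research.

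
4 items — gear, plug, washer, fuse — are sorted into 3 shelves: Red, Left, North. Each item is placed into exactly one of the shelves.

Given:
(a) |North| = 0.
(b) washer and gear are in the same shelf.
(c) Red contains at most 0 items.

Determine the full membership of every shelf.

(a): North already has 0, so the rest are out.
(c): Red already has 0, so the rest are out.
Only one shelf left: gear ∈ Left.
Only one shelf left: plug ∈ Left.
Only one shelf left: washer ∈ Left.
Only one shelf left: fuse ∈ Left.

Red = {}; Left = {fuse, gear, plug, washer}; North = {}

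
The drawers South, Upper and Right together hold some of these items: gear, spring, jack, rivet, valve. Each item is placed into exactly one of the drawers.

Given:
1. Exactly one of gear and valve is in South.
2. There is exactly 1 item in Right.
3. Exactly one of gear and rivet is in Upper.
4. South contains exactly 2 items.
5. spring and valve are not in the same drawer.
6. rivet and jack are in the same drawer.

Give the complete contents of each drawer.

South = {gear, spring}; Upper = {jack, rivet}; Right = {valve}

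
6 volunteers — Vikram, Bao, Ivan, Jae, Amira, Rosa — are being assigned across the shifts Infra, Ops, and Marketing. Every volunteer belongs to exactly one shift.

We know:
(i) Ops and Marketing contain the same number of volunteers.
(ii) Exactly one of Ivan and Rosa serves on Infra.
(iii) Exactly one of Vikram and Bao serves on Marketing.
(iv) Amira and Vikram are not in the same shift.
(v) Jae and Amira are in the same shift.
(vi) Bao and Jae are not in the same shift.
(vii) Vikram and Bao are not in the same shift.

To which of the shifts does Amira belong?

Amira: Ops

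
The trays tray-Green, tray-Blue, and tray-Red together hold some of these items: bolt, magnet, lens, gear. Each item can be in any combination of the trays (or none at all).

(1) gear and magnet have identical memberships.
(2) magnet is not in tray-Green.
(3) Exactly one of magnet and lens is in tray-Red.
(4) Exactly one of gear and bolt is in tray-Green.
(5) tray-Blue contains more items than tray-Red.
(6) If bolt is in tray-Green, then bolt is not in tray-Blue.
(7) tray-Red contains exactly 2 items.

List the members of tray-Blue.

tray-Blue = {gear, lens, magnet}

From (2): magnet ∉ tray-Green.
(1): gear matches magnet: gear ∉ tray-Green.
(4) (exactly one): bolt ∈ tray-Green.
(6): bolt ∉ tray-Blue.
Suppose magnet ∉ tray-Blue: no assignment then satisfies all the clues, so magnet ∈ tray-Blue.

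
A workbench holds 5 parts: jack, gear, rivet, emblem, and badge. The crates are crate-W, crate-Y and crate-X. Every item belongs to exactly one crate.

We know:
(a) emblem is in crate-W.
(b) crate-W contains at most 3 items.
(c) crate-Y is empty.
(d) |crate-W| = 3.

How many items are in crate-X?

2

From (a): emblem ∈ crate-W.
(c): crate-Y already has 0, so the rest are out.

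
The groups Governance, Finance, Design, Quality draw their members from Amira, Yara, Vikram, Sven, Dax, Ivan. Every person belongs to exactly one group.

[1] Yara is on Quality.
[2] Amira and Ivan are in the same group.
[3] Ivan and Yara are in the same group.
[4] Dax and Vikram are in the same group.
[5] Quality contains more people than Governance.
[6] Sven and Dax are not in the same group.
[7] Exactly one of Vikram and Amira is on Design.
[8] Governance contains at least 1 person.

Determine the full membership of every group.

Governance = {Sven}; Finance = {}; Design = {Dax, Vikram}; Quality = {Amira, Ivan, Yara}

From (1): Yara ∈ Quality.
(3): Ivan matches Yara: Ivan ∉ Governance.
(3): Ivan matches Yara: Ivan ∉ Finance.
(3): Ivan matches Yara: Ivan ∉ Design.
(3): Ivan matches Yara: Ivan ∈ Quality.
(2): Amira matches Ivan: Amira ∉ Governance.
(2): Amira matches Ivan: Amira ∉ Finance.
(2): Amira matches Ivan: Amira ∉ Design.
(2): Amira matches Ivan: Amira ∈ Quality.
(7) (exactly one): Vikram ∈ Design.
(4): Dax matches Vikram: Dax ∉ Governance.
(8): only 1 candidates remain for Governance, so all are in.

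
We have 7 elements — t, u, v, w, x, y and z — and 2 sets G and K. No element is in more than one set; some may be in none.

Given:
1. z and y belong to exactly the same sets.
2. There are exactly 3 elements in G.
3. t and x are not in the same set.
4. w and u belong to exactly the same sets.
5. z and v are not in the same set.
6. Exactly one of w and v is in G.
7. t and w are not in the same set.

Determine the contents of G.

G = {u, w, x}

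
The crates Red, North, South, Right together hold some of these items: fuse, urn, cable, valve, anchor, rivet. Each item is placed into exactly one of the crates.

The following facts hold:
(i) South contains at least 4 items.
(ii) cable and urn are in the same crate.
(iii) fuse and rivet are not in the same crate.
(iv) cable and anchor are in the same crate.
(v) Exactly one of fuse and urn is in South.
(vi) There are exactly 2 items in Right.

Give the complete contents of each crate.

Red = {}; North = {}; South = {anchor, cable, rivet, urn}; Right = {fuse, valve}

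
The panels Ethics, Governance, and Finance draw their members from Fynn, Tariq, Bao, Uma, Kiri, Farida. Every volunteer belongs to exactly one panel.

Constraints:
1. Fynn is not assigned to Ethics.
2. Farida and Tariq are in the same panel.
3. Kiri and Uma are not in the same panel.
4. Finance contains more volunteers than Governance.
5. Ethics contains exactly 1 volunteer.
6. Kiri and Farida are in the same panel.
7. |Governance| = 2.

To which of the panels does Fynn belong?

From (1): Fynn ∉ Ethics.
Suppose Fynn ∉ Governance: no assignment then satisfies all the clues, so Fynn ∈ Governance.

Fynn: Governance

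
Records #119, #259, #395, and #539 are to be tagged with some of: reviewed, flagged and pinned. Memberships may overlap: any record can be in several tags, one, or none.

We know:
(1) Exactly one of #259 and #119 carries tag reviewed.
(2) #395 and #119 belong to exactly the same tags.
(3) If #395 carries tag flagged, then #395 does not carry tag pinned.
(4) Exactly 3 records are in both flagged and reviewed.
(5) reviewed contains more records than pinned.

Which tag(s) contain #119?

#119: flagged, reviewed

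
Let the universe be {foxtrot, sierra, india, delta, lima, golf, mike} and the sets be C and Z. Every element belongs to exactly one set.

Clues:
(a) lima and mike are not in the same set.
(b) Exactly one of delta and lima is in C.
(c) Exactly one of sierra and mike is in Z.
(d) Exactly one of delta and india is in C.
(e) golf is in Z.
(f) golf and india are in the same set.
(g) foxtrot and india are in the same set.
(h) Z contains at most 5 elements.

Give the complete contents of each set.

From (e): golf ∈ Z.
(f): india matches golf: india ∉ C.
(f): india matches golf: india ∈ Z.
(g): foxtrot matches india: foxtrot ∉ C.
(g): foxtrot matches india: foxtrot ∈ Z.
(d) (exactly one): delta ∈ C.
(b) (exactly one): lima ∉ C.
Only one set left: lima ∈ Z.
(a): mike ∉ Z.
(c) (exactly one): sierra ∈ Z.
Only one set left: mike ∈ C.

C = {delta, mike}; Z = {foxtrot, golf, india, lima, sierra}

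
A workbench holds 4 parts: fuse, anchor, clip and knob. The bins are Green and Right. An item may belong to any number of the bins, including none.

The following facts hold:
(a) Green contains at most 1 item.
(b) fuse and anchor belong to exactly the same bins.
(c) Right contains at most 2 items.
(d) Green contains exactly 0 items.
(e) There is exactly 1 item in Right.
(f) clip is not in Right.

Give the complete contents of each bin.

From (f): clip ∉ Right.
(d): Green already has 0, so the rest are out.
Suppose fuse ∈ Right: no assignment then satisfies all the clues, so fuse ∉ Right.

Green = {}; Right = {knob}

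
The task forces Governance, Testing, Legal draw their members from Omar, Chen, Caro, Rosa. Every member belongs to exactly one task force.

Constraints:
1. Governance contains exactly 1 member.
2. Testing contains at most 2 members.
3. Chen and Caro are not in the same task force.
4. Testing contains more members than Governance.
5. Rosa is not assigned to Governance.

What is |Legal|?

1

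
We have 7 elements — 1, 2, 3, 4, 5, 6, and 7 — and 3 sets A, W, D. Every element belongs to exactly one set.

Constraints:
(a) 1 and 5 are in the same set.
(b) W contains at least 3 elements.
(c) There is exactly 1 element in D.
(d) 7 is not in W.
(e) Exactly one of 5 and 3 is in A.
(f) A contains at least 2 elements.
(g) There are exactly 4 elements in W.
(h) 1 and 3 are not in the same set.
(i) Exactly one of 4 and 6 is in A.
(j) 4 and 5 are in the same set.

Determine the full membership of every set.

A = {3, 6}; W = {1, 2, 4, 5}; D = {7}

From (d): 7 ∉ W.
Suppose 1 ∈ A: no assignment then satisfies all the clues, so 1 ∉ A.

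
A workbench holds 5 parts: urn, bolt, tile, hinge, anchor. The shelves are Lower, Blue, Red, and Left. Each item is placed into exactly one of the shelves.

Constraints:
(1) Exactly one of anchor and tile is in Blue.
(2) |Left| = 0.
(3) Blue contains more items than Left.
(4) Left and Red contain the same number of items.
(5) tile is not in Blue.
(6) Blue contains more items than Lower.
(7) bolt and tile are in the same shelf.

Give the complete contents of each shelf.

Lower = {bolt, tile}; Blue = {anchor, hinge, urn}; Red = {}; Left = {}

From (5): tile ∉ Blue.
(1) (exactly one): anchor ∈ Blue.
(2): Left already has 0, so the rest are out.
(7): bolt matches tile: bolt ∉ Blue.
Suppose urn ∈ Lower: no assignment then satisfies all the clues, so urn ∉ Lower.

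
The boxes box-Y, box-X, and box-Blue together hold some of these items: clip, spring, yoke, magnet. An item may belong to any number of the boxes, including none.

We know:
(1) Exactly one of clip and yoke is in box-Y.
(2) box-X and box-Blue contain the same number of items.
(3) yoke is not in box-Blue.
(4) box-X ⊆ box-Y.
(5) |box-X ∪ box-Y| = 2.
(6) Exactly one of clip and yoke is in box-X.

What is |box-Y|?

2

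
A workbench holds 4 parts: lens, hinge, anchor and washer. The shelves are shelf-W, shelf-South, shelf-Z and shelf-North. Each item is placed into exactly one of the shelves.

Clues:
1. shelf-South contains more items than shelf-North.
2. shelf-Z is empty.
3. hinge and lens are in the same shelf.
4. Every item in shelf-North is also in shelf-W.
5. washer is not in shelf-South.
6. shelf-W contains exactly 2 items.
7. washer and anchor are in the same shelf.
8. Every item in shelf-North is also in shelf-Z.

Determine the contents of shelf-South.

shelf-South = {hinge, lens}

From (5): washer ∉ shelf-South.
(2): shelf-Z already has 0, so the rest are out.
(7): anchor matches washer: anchor ∉ shelf-South.
(8) contrapositive: lens ∉ shelf-North.
(8) contrapositive: hinge ∉ shelf-North.
(8) contrapositive: anchor ∉ shelf-North.
(8) contrapositive: washer ∉ shelf-North.
Only one shelf left: anchor ∈ shelf-W.
Only one shelf left: washer ∈ shelf-W.
(6): shelf-W already has 2, so the rest are out.
Only one shelf left: lens ∈ shelf-South.
Only one shelf left: hinge ∈ shelf-South.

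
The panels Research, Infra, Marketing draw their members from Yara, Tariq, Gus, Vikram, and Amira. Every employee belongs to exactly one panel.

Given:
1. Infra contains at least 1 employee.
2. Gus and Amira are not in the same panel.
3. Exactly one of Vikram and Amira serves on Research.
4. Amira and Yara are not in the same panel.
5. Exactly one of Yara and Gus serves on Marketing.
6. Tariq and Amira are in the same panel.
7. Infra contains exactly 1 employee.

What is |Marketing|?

2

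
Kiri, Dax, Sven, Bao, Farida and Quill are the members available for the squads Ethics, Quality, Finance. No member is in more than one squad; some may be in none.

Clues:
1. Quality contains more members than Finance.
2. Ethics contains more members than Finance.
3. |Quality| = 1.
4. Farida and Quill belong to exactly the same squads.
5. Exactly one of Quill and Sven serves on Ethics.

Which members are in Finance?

Finance = {}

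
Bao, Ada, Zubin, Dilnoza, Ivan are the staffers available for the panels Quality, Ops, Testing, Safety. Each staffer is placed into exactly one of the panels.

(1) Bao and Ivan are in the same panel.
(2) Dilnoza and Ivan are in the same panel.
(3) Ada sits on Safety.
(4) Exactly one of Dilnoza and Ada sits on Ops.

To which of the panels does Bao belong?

Bao: Ops

From (3): Ada ∈ Safety.
(4) (exactly one): Dilnoza ∈ Ops.
(2): Ivan matches Dilnoza: Ivan ∉ Quality.
(2): Ivan matches Dilnoza: Ivan ∈ Ops.
(1): Bao matches Ivan: Bao ∉ Quality.
(1): Bao matches Ivan: Bao ∈ Ops.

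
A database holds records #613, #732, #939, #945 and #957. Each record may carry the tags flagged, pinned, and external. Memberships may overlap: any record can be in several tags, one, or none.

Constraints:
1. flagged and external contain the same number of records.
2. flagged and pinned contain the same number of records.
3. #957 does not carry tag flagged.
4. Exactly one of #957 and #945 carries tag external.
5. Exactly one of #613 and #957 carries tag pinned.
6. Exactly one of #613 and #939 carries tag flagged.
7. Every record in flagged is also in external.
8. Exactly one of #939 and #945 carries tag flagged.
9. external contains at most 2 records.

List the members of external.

external = {#613, #945}

From (3): #957 ∉ flagged.
Suppose #613 ∉ external: no assignment then satisfies all the clues, so #613 ∈ external.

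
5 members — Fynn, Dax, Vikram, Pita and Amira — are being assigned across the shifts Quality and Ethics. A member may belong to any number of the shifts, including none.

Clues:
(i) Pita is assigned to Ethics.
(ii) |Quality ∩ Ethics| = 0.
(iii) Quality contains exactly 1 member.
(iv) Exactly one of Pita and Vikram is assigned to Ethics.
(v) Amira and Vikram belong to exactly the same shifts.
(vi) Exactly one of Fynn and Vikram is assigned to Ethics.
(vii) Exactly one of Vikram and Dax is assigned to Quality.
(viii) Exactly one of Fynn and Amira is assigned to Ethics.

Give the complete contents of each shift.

Quality = {Dax}; Ethics = {Fynn, Pita}

From (i): Pita ∈ Ethics.
(iv) (exactly one): Vikram ∉ Ethics.
(v): Amira matches Vikram: Amira ∉ Ethics.
(vi) (exactly one): Fynn ∈ Ethics.
Suppose Fynn ∈ Quality: no assignment then satisfies all the clues, so Fynn ∉ Quality.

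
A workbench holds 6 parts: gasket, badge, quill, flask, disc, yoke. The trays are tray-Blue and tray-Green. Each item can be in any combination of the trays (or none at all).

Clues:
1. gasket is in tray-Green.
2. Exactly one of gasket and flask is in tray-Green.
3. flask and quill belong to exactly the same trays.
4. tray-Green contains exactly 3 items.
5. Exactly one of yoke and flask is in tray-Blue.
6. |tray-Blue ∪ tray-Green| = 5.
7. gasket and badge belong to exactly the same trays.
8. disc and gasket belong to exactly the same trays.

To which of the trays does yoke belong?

yoke: none

From (1): gasket ∈ tray-Green.
(2) (exactly one): flask ∉ tray-Green.
(3): quill matches flask: quill ∉ tray-Green.
(7): badge matches gasket: badge ∈ tray-Green.
(8): disc matches gasket: disc ∈ tray-Green.
(4): tray-Green already has 3, so the rest are out.
Suppose yoke ∈ tray-Blue: no assignment then satisfies all the clues, so yoke ∉ tray-Blue.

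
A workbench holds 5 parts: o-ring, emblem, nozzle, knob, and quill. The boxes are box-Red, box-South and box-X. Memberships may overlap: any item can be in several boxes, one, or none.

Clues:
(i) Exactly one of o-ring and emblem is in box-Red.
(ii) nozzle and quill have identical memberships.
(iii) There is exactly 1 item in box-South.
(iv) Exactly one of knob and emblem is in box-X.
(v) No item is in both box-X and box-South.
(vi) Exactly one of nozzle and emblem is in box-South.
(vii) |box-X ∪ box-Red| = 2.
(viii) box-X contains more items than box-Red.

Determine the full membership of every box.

box-Red = {o-ring}; box-South = {emblem}; box-X = {knob, o-ring}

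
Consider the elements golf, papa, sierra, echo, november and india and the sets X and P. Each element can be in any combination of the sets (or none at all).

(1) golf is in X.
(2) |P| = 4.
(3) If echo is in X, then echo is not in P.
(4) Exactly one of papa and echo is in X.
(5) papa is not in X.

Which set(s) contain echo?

From (1): golf ∈ X.
From (5): papa ∉ X.
(4) (exactly one): echo ∈ X.
(3): echo ∉ P.

echo: X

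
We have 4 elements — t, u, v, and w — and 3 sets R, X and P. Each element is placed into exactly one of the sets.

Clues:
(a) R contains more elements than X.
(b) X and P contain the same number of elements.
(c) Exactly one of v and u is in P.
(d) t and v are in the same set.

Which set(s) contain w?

w: X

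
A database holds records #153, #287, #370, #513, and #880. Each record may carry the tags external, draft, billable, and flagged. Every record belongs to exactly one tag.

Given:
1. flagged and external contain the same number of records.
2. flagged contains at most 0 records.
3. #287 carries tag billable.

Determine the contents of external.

external = {}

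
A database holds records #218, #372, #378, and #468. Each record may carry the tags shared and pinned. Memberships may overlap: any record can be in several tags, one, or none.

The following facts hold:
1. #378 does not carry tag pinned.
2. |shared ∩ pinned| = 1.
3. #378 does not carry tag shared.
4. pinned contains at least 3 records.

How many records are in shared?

1

From (1): #378 ∉ pinned.
From (3): #378 ∉ shared.
(4): only 3 candidates remain for pinned, so all are in.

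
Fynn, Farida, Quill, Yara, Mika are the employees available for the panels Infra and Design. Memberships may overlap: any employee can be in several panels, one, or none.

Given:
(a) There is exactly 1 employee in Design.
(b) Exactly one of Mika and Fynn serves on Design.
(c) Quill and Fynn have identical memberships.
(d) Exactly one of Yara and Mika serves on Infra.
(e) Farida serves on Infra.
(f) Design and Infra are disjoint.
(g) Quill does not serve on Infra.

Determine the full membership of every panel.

Infra = {Farida, Yara}; Design = {Mika}

From (e): Farida ∈ Infra.
From (g): Quill ∉ Infra.
(c): Fynn matches Quill: Fynn ∉ Infra.
(f) (disjoint): Farida ∉ Design.
Suppose Fynn ∈ Design: no assignment then satisfies all the clues, so Fynn ∉ Design.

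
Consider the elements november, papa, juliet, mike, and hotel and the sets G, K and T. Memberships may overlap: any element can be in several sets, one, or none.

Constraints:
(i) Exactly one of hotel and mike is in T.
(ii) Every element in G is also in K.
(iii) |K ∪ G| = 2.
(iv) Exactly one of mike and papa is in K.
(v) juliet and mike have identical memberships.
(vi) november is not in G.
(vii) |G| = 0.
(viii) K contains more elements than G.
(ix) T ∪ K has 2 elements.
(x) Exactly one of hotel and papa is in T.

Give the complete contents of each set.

G = {}; K = {hotel, papa}; T = {hotel}

From (vi): november ∉ G.
(vii): G already has 0, so the rest are out.
Suppose november ∈ K: no assignment then satisfies all the clues, so november ∉ K.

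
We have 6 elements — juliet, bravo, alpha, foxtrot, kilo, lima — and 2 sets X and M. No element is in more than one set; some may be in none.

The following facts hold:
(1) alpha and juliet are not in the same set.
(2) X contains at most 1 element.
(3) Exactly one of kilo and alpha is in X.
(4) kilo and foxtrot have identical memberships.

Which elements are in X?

X = {alpha}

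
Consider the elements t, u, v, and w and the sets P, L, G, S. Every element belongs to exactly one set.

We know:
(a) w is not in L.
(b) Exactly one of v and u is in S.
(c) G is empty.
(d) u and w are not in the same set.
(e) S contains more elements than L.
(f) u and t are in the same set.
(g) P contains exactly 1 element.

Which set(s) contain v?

v: L

From (a): w ∉ L.
(c): G already has 0, so the rest are out.
Suppose v ∈ P: no assignment then satisfies all the clues, so v ∉ P.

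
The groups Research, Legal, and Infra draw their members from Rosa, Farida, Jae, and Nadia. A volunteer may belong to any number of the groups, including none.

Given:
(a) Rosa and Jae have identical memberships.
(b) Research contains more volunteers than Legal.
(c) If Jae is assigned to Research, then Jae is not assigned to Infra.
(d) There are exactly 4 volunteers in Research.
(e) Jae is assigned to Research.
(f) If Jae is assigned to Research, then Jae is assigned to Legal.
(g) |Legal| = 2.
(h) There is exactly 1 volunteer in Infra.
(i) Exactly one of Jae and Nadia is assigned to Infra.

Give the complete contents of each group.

Research = {Farida, Jae, Nadia, Rosa}; Legal = {Jae, Rosa}; Infra = {Nadia}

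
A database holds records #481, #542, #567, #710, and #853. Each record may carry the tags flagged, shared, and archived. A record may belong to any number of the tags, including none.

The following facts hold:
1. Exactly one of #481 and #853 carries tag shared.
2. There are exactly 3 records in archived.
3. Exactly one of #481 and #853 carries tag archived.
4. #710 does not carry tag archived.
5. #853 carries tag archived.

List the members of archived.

From (4): #710 ∉ archived.
From (5): #853 ∈ archived.
(3) (exactly one): #481 ∉ archived.
(2): only 3 candidates remain for archived, so all are in.

archived = {#542, #567, #853}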